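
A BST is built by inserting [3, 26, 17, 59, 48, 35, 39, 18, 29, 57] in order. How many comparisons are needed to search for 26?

Search path for 26: 3 -> 26
Found: True
Comparisons: 2


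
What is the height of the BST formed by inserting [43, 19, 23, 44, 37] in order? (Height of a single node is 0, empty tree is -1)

Insertion order: [43, 19, 23, 44, 37]
Tree (level-order array): [43, 19, 44, None, 23, None, None, None, 37]
Compute height bottom-up (empty subtree = -1):
  height(37) = 1 + max(-1, -1) = 0
  height(23) = 1 + max(-1, 0) = 1
  height(19) = 1 + max(-1, 1) = 2
  height(44) = 1 + max(-1, -1) = 0
  height(43) = 1 + max(2, 0) = 3
Height = 3


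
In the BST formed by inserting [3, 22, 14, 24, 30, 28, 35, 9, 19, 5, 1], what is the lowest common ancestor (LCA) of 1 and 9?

Tree insertion order: [3, 22, 14, 24, 30, 28, 35, 9, 19, 5, 1]
Tree (level-order array): [3, 1, 22, None, None, 14, 24, 9, 19, None, 30, 5, None, None, None, 28, 35]
In a BST, the LCA of p=1, q=9 is the first node v on the
root-to-leaf path with p <= v <= q (go left if both < v, right if both > v).
Walk from root:
  at 3: 1 <= 3 <= 9, this is the LCA
LCA = 3


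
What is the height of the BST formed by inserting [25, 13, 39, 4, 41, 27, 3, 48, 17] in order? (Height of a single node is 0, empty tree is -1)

Insertion order: [25, 13, 39, 4, 41, 27, 3, 48, 17]
Tree (level-order array): [25, 13, 39, 4, 17, 27, 41, 3, None, None, None, None, None, None, 48]
Compute height bottom-up (empty subtree = -1):
  height(3) = 1 + max(-1, -1) = 0
  height(4) = 1 + max(0, -1) = 1
  height(17) = 1 + max(-1, -1) = 0
  height(13) = 1 + max(1, 0) = 2
  height(27) = 1 + max(-1, -1) = 0
  height(48) = 1 + max(-1, -1) = 0
  height(41) = 1 + max(-1, 0) = 1
  height(39) = 1 + max(0, 1) = 2
  height(25) = 1 + max(2, 2) = 3
Height = 3


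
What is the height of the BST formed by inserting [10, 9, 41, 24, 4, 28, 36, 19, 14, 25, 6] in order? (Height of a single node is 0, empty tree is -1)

Insertion order: [10, 9, 41, 24, 4, 28, 36, 19, 14, 25, 6]
Tree (level-order array): [10, 9, 41, 4, None, 24, None, None, 6, 19, 28, None, None, 14, None, 25, 36]
Compute height bottom-up (empty subtree = -1):
  height(6) = 1 + max(-1, -1) = 0
  height(4) = 1 + max(-1, 0) = 1
  height(9) = 1 + max(1, -1) = 2
  height(14) = 1 + max(-1, -1) = 0
  height(19) = 1 + max(0, -1) = 1
  height(25) = 1 + max(-1, -1) = 0
  height(36) = 1 + max(-1, -1) = 0
  height(28) = 1 + max(0, 0) = 1
  height(24) = 1 + max(1, 1) = 2
  height(41) = 1 + max(2, -1) = 3
  height(10) = 1 + max(2, 3) = 4
Height = 4


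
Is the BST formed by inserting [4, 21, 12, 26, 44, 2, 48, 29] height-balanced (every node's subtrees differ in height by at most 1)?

Tree (level-order array): [4, 2, 21, None, None, 12, 26, None, None, None, 44, 29, 48]
Definition: a tree is height-balanced if, at every node, |h(left) - h(right)| <= 1 (empty subtree has height -1).
Bottom-up per-node check:
  node 2: h_left=-1, h_right=-1, diff=0 [OK], height=0
  node 12: h_left=-1, h_right=-1, diff=0 [OK], height=0
  node 29: h_left=-1, h_right=-1, diff=0 [OK], height=0
  node 48: h_left=-1, h_right=-1, diff=0 [OK], height=0
  node 44: h_left=0, h_right=0, diff=0 [OK], height=1
  node 26: h_left=-1, h_right=1, diff=2 [FAIL (|-1-1|=2 > 1)], height=2
  node 21: h_left=0, h_right=2, diff=2 [FAIL (|0-2|=2 > 1)], height=3
  node 4: h_left=0, h_right=3, diff=3 [FAIL (|0-3|=3 > 1)], height=4
Node 26 violates the condition: |-1 - 1| = 2 > 1.
Result: Not balanced


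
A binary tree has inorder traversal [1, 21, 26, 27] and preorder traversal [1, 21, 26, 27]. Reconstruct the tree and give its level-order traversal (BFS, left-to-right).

Inorder:  [1, 21, 26, 27]
Preorder: [1, 21, 26, 27]
Algorithm: preorder visits root first, so consume preorder in order;
for each root, split the current inorder slice at that value into
left-subtree inorder and right-subtree inorder, then recurse.
Recursive splits:
  root=1; inorder splits into left=[], right=[21, 26, 27]
  root=21; inorder splits into left=[], right=[26, 27]
  root=26; inorder splits into left=[], right=[27]
  root=27; inorder splits into left=[], right=[]
Reconstructed level-order: [1, 21, 26, 27]


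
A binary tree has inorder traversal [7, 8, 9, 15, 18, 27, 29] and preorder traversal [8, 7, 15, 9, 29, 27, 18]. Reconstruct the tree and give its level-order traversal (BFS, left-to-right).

Inorder:  [7, 8, 9, 15, 18, 27, 29]
Preorder: [8, 7, 15, 9, 29, 27, 18]
Algorithm: preorder visits root first, so consume preorder in order;
for each root, split the current inorder slice at that value into
left-subtree inorder and right-subtree inorder, then recurse.
Recursive splits:
  root=8; inorder splits into left=[7], right=[9, 15, 18, 27, 29]
  root=7; inorder splits into left=[], right=[]
  root=15; inorder splits into left=[9], right=[18, 27, 29]
  root=9; inorder splits into left=[], right=[]
  root=29; inorder splits into left=[18, 27], right=[]
  root=27; inorder splits into left=[18], right=[]
  root=18; inorder splits into left=[], right=[]
Reconstructed level-order: [8, 7, 15, 9, 29, 27, 18]


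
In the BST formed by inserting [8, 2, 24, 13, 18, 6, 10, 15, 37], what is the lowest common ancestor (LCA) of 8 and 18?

Tree insertion order: [8, 2, 24, 13, 18, 6, 10, 15, 37]
Tree (level-order array): [8, 2, 24, None, 6, 13, 37, None, None, 10, 18, None, None, None, None, 15]
In a BST, the LCA of p=8, q=18 is the first node v on the
root-to-leaf path with p <= v <= q (go left if both < v, right if both > v).
Walk from root:
  at 8: 8 <= 8 <= 18, this is the LCA
LCA = 8


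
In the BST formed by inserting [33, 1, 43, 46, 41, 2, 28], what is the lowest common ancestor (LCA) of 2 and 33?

Tree insertion order: [33, 1, 43, 46, 41, 2, 28]
Tree (level-order array): [33, 1, 43, None, 2, 41, 46, None, 28]
In a BST, the LCA of p=2, q=33 is the first node v on the
root-to-leaf path with p <= v <= q (go left if both < v, right if both > v).
Walk from root:
  at 33: 2 <= 33 <= 33, this is the LCA
LCA = 33


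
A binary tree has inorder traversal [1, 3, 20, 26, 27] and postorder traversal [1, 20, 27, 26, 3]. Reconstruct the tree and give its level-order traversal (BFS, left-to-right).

Inorder:   [1, 3, 20, 26, 27]
Postorder: [1, 20, 27, 26, 3]
Algorithm: postorder visits root last, so walk postorder right-to-left;
each value is the root of the current inorder slice — split it at that
value, recurse on the right subtree first, then the left.
Recursive splits:
  root=3; inorder splits into left=[1], right=[20, 26, 27]
  root=26; inorder splits into left=[20], right=[27]
  root=27; inorder splits into left=[], right=[]
  root=20; inorder splits into left=[], right=[]
  root=1; inorder splits into left=[], right=[]
Reconstructed level-order: [3, 1, 26, 20, 27]


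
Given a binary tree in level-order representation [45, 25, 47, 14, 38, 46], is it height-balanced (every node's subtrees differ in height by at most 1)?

Tree (level-order array): [45, 25, 47, 14, 38, 46]
Definition: a tree is height-balanced if, at every node, |h(left) - h(right)| <= 1 (empty subtree has height -1).
Bottom-up per-node check:
  node 14: h_left=-1, h_right=-1, diff=0 [OK], height=0
  node 38: h_left=-1, h_right=-1, diff=0 [OK], height=0
  node 25: h_left=0, h_right=0, diff=0 [OK], height=1
  node 46: h_left=-1, h_right=-1, diff=0 [OK], height=0
  node 47: h_left=0, h_right=-1, diff=1 [OK], height=1
  node 45: h_left=1, h_right=1, diff=0 [OK], height=2
All nodes satisfy the balance condition.
Result: Balanced


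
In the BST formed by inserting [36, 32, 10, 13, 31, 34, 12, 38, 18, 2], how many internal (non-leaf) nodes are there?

Tree built from: [36, 32, 10, 13, 31, 34, 12, 38, 18, 2]
Tree (level-order array): [36, 32, 38, 10, 34, None, None, 2, 13, None, None, None, None, 12, 31, None, None, 18]
Rule: An internal node has at least one child.
Per-node child counts:
  node 36: 2 child(ren)
  node 32: 2 child(ren)
  node 10: 2 child(ren)
  node 2: 0 child(ren)
  node 13: 2 child(ren)
  node 12: 0 child(ren)
  node 31: 1 child(ren)
  node 18: 0 child(ren)
  node 34: 0 child(ren)
  node 38: 0 child(ren)
Matching nodes: [36, 32, 10, 13, 31]
Count of internal (non-leaf) nodes: 5


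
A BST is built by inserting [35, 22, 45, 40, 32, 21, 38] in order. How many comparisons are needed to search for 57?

Search path for 57: 35 -> 45
Found: False
Comparisons: 2


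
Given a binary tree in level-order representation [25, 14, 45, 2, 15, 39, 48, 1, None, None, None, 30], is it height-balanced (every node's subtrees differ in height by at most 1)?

Tree (level-order array): [25, 14, 45, 2, 15, 39, 48, 1, None, None, None, 30]
Definition: a tree is height-balanced if, at every node, |h(left) - h(right)| <= 1 (empty subtree has height -1).
Bottom-up per-node check:
  node 1: h_left=-1, h_right=-1, diff=0 [OK], height=0
  node 2: h_left=0, h_right=-1, diff=1 [OK], height=1
  node 15: h_left=-1, h_right=-1, diff=0 [OK], height=0
  node 14: h_left=1, h_right=0, diff=1 [OK], height=2
  node 30: h_left=-1, h_right=-1, diff=0 [OK], height=0
  node 39: h_left=0, h_right=-1, diff=1 [OK], height=1
  node 48: h_left=-1, h_right=-1, diff=0 [OK], height=0
  node 45: h_left=1, h_right=0, diff=1 [OK], height=2
  node 25: h_left=2, h_right=2, diff=0 [OK], height=3
All nodes satisfy the balance condition.
Result: Balanced


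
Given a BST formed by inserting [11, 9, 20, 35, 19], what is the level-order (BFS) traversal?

Tree insertion order: [11, 9, 20, 35, 19]
Tree (level-order array): [11, 9, 20, None, None, 19, 35]
BFS from the root, enqueuing left then right child of each popped node:
  queue [11] -> pop 11, enqueue [9, 20], visited so far: [11]
  queue [9, 20] -> pop 9, enqueue [none], visited so far: [11, 9]
  queue [20] -> pop 20, enqueue [19, 35], visited so far: [11, 9, 20]
  queue [19, 35] -> pop 19, enqueue [none], visited so far: [11, 9, 20, 19]
  queue [35] -> pop 35, enqueue [none], visited so far: [11, 9, 20, 19, 35]
Result: [11, 9, 20, 19, 35]


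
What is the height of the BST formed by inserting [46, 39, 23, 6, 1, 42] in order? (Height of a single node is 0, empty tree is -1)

Insertion order: [46, 39, 23, 6, 1, 42]
Tree (level-order array): [46, 39, None, 23, 42, 6, None, None, None, 1]
Compute height bottom-up (empty subtree = -1):
  height(1) = 1 + max(-1, -1) = 0
  height(6) = 1 + max(0, -1) = 1
  height(23) = 1 + max(1, -1) = 2
  height(42) = 1 + max(-1, -1) = 0
  height(39) = 1 + max(2, 0) = 3
  height(46) = 1 + max(3, -1) = 4
Height = 4


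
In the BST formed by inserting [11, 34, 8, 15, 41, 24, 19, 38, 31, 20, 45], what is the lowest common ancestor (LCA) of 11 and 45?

Tree insertion order: [11, 34, 8, 15, 41, 24, 19, 38, 31, 20, 45]
Tree (level-order array): [11, 8, 34, None, None, 15, 41, None, 24, 38, 45, 19, 31, None, None, None, None, None, 20]
In a BST, the LCA of p=11, q=45 is the first node v on the
root-to-leaf path with p <= v <= q (go left if both < v, right if both > v).
Walk from root:
  at 11: 11 <= 11 <= 45, this is the LCA
LCA = 11


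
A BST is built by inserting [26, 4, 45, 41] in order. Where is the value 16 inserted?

Starting tree (level order): [26, 4, 45, None, None, 41]
Insertion path: 26 -> 4
Result: insert 16 as right child of 4
Final tree (level order): [26, 4, 45, None, 16, 41]


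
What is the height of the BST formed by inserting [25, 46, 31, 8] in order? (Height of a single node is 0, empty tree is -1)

Insertion order: [25, 46, 31, 8]
Tree (level-order array): [25, 8, 46, None, None, 31]
Compute height bottom-up (empty subtree = -1):
  height(8) = 1 + max(-1, -1) = 0
  height(31) = 1 + max(-1, -1) = 0
  height(46) = 1 + max(0, -1) = 1
  height(25) = 1 + max(0, 1) = 2
Height = 2


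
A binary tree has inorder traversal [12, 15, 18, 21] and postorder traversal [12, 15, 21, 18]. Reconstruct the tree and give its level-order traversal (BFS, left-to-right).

Inorder:   [12, 15, 18, 21]
Postorder: [12, 15, 21, 18]
Algorithm: postorder visits root last, so walk postorder right-to-left;
each value is the root of the current inorder slice — split it at that
value, recurse on the right subtree first, then the left.
Recursive splits:
  root=18; inorder splits into left=[12, 15], right=[21]
  root=21; inorder splits into left=[], right=[]
  root=15; inorder splits into left=[12], right=[]
  root=12; inorder splits into left=[], right=[]
Reconstructed level-order: [18, 15, 21, 12]


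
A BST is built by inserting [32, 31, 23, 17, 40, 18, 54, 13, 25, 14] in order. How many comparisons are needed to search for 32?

Search path for 32: 32
Found: True
Comparisons: 1


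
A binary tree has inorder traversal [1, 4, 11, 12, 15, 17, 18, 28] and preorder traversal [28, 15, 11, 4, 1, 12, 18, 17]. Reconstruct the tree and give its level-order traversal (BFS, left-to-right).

Inorder:  [1, 4, 11, 12, 15, 17, 18, 28]
Preorder: [28, 15, 11, 4, 1, 12, 18, 17]
Algorithm: preorder visits root first, so consume preorder in order;
for each root, split the current inorder slice at that value into
left-subtree inorder and right-subtree inorder, then recurse.
Recursive splits:
  root=28; inorder splits into left=[1, 4, 11, 12, 15, 17, 18], right=[]
  root=15; inorder splits into left=[1, 4, 11, 12], right=[17, 18]
  root=11; inorder splits into left=[1, 4], right=[12]
  root=4; inorder splits into left=[1], right=[]
  root=1; inorder splits into left=[], right=[]
  root=12; inorder splits into left=[], right=[]
  root=18; inorder splits into left=[17], right=[]
  root=17; inorder splits into left=[], right=[]
Reconstructed level-order: [28, 15, 11, 18, 4, 12, 17, 1]


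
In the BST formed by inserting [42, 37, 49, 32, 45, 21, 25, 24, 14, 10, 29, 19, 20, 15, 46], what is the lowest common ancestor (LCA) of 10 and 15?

Tree insertion order: [42, 37, 49, 32, 45, 21, 25, 24, 14, 10, 29, 19, 20, 15, 46]
Tree (level-order array): [42, 37, 49, 32, None, 45, None, 21, None, None, 46, 14, 25, None, None, 10, 19, 24, 29, None, None, 15, 20]
In a BST, the LCA of p=10, q=15 is the first node v on the
root-to-leaf path with p <= v <= q (go left if both < v, right if both > v).
Walk from root:
  at 42: both 10 and 15 < 42, go left
  at 37: both 10 and 15 < 37, go left
  at 32: both 10 and 15 < 32, go left
  at 21: both 10 and 15 < 21, go left
  at 14: 10 <= 14 <= 15, this is the LCA
LCA = 14


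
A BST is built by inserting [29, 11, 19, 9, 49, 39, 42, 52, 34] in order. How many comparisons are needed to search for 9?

Search path for 9: 29 -> 11 -> 9
Found: True
Comparisons: 3


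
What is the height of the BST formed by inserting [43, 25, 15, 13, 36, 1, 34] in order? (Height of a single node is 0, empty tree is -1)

Insertion order: [43, 25, 15, 13, 36, 1, 34]
Tree (level-order array): [43, 25, None, 15, 36, 13, None, 34, None, 1]
Compute height bottom-up (empty subtree = -1):
  height(1) = 1 + max(-1, -1) = 0
  height(13) = 1 + max(0, -1) = 1
  height(15) = 1 + max(1, -1) = 2
  height(34) = 1 + max(-1, -1) = 0
  height(36) = 1 + max(0, -1) = 1
  height(25) = 1 + max(2, 1) = 3
  height(43) = 1 + max(3, -1) = 4
Height = 4


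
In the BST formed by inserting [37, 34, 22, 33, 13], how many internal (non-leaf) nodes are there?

Tree built from: [37, 34, 22, 33, 13]
Tree (level-order array): [37, 34, None, 22, None, 13, 33]
Rule: An internal node has at least one child.
Per-node child counts:
  node 37: 1 child(ren)
  node 34: 1 child(ren)
  node 22: 2 child(ren)
  node 13: 0 child(ren)
  node 33: 0 child(ren)
Matching nodes: [37, 34, 22]
Count of internal (non-leaf) nodes: 3


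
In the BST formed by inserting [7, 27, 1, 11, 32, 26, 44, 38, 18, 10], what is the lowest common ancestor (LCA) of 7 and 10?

Tree insertion order: [7, 27, 1, 11, 32, 26, 44, 38, 18, 10]
Tree (level-order array): [7, 1, 27, None, None, 11, 32, 10, 26, None, 44, None, None, 18, None, 38]
In a BST, the LCA of p=7, q=10 is the first node v on the
root-to-leaf path with p <= v <= q (go left if both < v, right if both > v).
Walk from root:
  at 7: 7 <= 7 <= 10, this is the LCA
LCA = 7


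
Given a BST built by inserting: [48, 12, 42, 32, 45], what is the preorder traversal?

Tree insertion order: [48, 12, 42, 32, 45]
Tree (level-order array): [48, 12, None, None, 42, 32, 45]
Preorder traversal: [48, 12, 42, 32, 45]


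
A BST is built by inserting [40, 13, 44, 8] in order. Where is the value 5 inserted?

Starting tree (level order): [40, 13, 44, 8]
Insertion path: 40 -> 13 -> 8
Result: insert 5 as left child of 8
Final tree (level order): [40, 13, 44, 8, None, None, None, 5]


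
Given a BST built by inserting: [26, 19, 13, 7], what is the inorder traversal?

Tree insertion order: [26, 19, 13, 7]
Tree (level-order array): [26, 19, None, 13, None, 7]
Inorder traversal: [7, 13, 19, 26]


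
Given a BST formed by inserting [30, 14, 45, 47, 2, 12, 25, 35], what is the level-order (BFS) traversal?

Tree insertion order: [30, 14, 45, 47, 2, 12, 25, 35]
Tree (level-order array): [30, 14, 45, 2, 25, 35, 47, None, 12]
BFS from the root, enqueuing left then right child of each popped node:
  queue [30] -> pop 30, enqueue [14, 45], visited so far: [30]
  queue [14, 45] -> pop 14, enqueue [2, 25], visited so far: [30, 14]
  queue [45, 2, 25] -> pop 45, enqueue [35, 47], visited so far: [30, 14, 45]
  queue [2, 25, 35, 47] -> pop 2, enqueue [12], visited so far: [30, 14, 45, 2]
  queue [25, 35, 47, 12] -> pop 25, enqueue [none], visited so far: [30, 14, 45, 2, 25]
  queue [35, 47, 12] -> pop 35, enqueue [none], visited so far: [30, 14, 45, 2, 25, 35]
  queue [47, 12] -> pop 47, enqueue [none], visited so far: [30, 14, 45, 2, 25, 35, 47]
  queue [12] -> pop 12, enqueue [none], visited so far: [30, 14, 45, 2, 25, 35, 47, 12]
Result: [30, 14, 45, 2, 25, 35, 47, 12]


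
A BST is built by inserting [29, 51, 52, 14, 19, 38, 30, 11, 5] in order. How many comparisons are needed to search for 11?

Search path for 11: 29 -> 14 -> 11
Found: True
Comparisons: 3


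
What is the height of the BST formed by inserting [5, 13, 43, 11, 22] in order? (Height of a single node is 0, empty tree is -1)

Insertion order: [5, 13, 43, 11, 22]
Tree (level-order array): [5, None, 13, 11, 43, None, None, 22]
Compute height bottom-up (empty subtree = -1):
  height(11) = 1 + max(-1, -1) = 0
  height(22) = 1 + max(-1, -1) = 0
  height(43) = 1 + max(0, -1) = 1
  height(13) = 1 + max(0, 1) = 2
  height(5) = 1 + max(-1, 2) = 3
Height = 3


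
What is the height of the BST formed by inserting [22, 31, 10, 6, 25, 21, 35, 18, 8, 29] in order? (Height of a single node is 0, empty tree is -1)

Insertion order: [22, 31, 10, 6, 25, 21, 35, 18, 8, 29]
Tree (level-order array): [22, 10, 31, 6, 21, 25, 35, None, 8, 18, None, None, 29]
Compute height bottom-up (empty subtree = -1):
  height(8) = 1 + max(-1, -1) = 0
  height(6) = 1 + max(-1, 0) = 1
  height(18) = 1 + max(-1, -1) = 0
  height(21) = 1 + max(0, -1) = 1
  height(10) = 1 + max(1, 1) = 2
  height(29) = 1 + max(-1, -1) = 0
  height(25) = 1 + max(-1, 0) = 1
  height(35) = 1 + max(-1, -1) = 0
  height(31) = 1 + max(1, 0) = 2
  height(22) = 1 + max(2, 2) = 3
Height = 3


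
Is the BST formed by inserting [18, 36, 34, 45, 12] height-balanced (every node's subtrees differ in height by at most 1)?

Tree (level-order array): [18, 12, 36, None, None, 34, 45]
Definition: a tree is height-balanced if, at every node, |h(left) - h(right)| <= 1 (empty subtree has height -1).
Bottom-up per-node check:
  node 12: h_left=-1, h_right=-1, diff=0 [OK], height=0
  node 34: h_left=-1, h_right=-1, diff=0 [OK], height=0
  node 45: h_left=-1, h_right=-1, diff=0 [OK], height=0
  node 36: h_left=0, h_right=0, diff=0 [OK], height=1
  node 18: h_left=0, h_right=1, diff=1 [OK], height=2
All nodes satisfy the balance condition.
Result: Balanced


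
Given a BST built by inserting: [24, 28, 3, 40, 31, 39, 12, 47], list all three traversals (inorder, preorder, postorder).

Tree insertion order: [24, 28, 3, 40, 31, 39, 12, 47]
Tree (level-order array): [24, 3, 28, None, 12, None, 40, None, None, 31, 47, None, 39]
Inorder (L, root, R): [3, 12, 24, 28, 31, 39, 40, 47]
Preorder (root, L, R): [24, 3, 12, 28, 40, 31, 39, 47]
Postorder (L, R, root): [12, 3, 39, 31, 47, 40, 28, 24]


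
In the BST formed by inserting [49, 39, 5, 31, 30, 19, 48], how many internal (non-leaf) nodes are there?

Tree built from: [49, 39, 5, 31, 30, 19, 48]
Tree (level-order array): [49, 39, None, 5, 48, None, 31, None, None, 30, None, 19]
Rule: An internal node has at least one child.
Per-node child counts:
  node 49: 1 child(ren)
  node 39: 2 child(ren)
  node 5: 1 child(ren)
  node 31: 1 child(ren)
  node 30: 1 child(ren)
  node 19: 0 child(ren)
  node 48: 0 child(ren)
Matching nodes: [49, 39, 5, 31, 30]
Count of internal (non-leaf) nodes: 5


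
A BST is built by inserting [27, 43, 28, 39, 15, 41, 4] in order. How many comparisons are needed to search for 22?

Search path for 22: 27 -> 15
Found: False
Comparisons: 2


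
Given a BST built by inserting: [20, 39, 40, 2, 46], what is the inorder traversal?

Tree insertion order: [20, 39, 40, 2, 46]
Tree (level-order array): [20, 2, 39, None, None, None, 40, None, 46]
Inorder traversal: [2, 20, 39, 40, 46]


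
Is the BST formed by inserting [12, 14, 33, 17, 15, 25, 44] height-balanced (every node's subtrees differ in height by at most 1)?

Tree (level-order array): [12, None, 14, None, 33, 17, 44, 15, 25]
Definition: a tree is height-balanced if, at every node, |h(left) - h(right)| <= 1 (empty subtree has height -1).
Bottom-up per-node check:
  node 15: h_left=-1, h_right=-1, diff=0 [OK], height=0
  node 25: h_left=-1, h_right=-1, diff=0 [OK], height=0
  node 17: h_left=0, h_right=0, diff=0 [OK], height=1
  node 44: h_left=-1, h_right=-1, diff=0 [OK], height=0
  node 33: h_left=1, h_right=0, diff=1 [OK], height=2
  node 14: h_left=-1, h_right=2, diff=3 [FAIL (|-1-2|=3 > 1)], height=3
  node 12: h_left=-1, h_right=3, diff=4 [FAIL (|-1-3|=4 > 1)], height=4
Node 14 violates the condition: |-1 - 2| = 3 > 1.
Result: Not balanced


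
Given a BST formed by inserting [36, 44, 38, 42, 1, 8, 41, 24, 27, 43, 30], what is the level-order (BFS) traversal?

Tree insertion order: [36, 44, 38, 42, 1, 8, 41, 24, 27, 43, 30]
Tree (level-order array): [36, 1, 44, None, 8, 38, None, None, 24, None, 42, None, 27, 41, 43, None, 30]
BFS from the root, enqueuing left then right child of each popped node:
  queue [36] -> pop 36, enqueue [1, 44], visited so far: [36]
  queue [1, 44] -> pop 1, enqueue [8], visited so far: [36, 1]
  queue [44, 8] -> pop 44, enqueue [38], visited so far: [36, 1, 44]
  queue [8, 38] -> pop 8, enqueue [24], visited so far: [36, 1, 44, 8]
  queue [38, 24] -> pop 38, enqueue [42], visited so far: [36, 1, 44, 8, 38]
  queue [24, 42] -> pop 24, enqueue [27], visited so far: [36, 1, 44, 8, 38, 24]
  queue [42, 27] -> pop 42, enqueue [41, 43], visited so far: [36, 1, 44, 8, 38, 24, 42]
  queue [27, 41, 43] -> pop 27, enqueue [30], visited so far: [36, 1, 44, 8, 38, 24, 42, 27]
  queue [41, 43, 30] -> pop 41, enqueue [none], visited so far: [36, 1, 44, 8, 38, 24, 42, 27, 41]
  queue [43, 30] -> pop 43, enqueue [none], visited so far: [36, 1, 44, 8, 38, 24, 42, 27, 41, 43]
  queue [30] -> pop 30, enqueue [none], visited so far: [36, 1, 44, 8, 38, 24, 42, 27, 41, 43, 30]
Result: [36, 1, 44, 8, 38, 24, 42, 27, 41, 43, 30]


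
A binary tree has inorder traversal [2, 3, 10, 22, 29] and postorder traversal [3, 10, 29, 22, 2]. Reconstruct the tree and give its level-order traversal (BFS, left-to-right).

Inorder:   [2, 3, 10, 22, 29]
Postorder: [3, 10, 29, 22, 2]
Algorithm: postorder visits root last, so walk postorder right-to-left;
each value is the root of the current inorder slice — split it at that
value, recurse on the right subtree first, then the left.
Recursive splits:
  root=2; inorder splits into left=[], right=[3, 10, 22, 29]
  root=22; inorder splits into left=[3, 10], right=[29]
  root=29; inorder splits into left=[], right=[]
  root=10; inorder splits into left=[3], right=[]
  root=3; inorder splits into left=[], right=[]
Reconstructed level-order: [2, 22, 10, 29, 3]


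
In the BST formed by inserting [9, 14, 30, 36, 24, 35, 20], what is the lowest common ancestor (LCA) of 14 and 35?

Tree insertion order: [9, 14, 30, 36, 24, 35, 20]
Tree (level-order array): [9, None, 14, None, 30, 24, 36, 20, None, 35]
In a BST, the LCA of p=14, q=35 is the first node v on the
root-to-leaf path with p <= v <= q (go left if both < v, right if both > v).
Walk from root:
  at 9: both 14 and 35 > 9, go right
  at 14: 14 <= 14 <= 35, this is the LCA
LCA = 14


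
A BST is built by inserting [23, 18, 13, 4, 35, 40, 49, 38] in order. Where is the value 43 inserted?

Starting tree (level order): [23, 18, 35, 13, None, None, 40, 4, None, 38, 49]
Insertion path: 23 -> 35 -> 40 -> 49
Result: insert 43 as left child of 49
Final tree (level order): [23, 18, 35, 13, None, None, 40, 4, None, 38, 49, None, None, None, None, 43]


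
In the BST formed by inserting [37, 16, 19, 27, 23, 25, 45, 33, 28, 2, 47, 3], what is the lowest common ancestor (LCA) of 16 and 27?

Tree insertion order: [37, 16, 19, 27, 23, 25, 45, 33, 28, 2, 47, 3]
Tree (level-order array): [37, 16, 45, 2, 19, None, 47, None, 3, None, 27, None, None, None, None, 23, 33, None, 25, 28]
In a BST, the LCA of p=16, q=27 is the first node v on the
root-to-leaf path with p <= v <= q (go left if both < v, right if both > v).
Walk from root:
  at 37: both 16 and 27 < 37, go left
  at 16: 16 <= 16 <= 27, this is the LCA
LCA = 16


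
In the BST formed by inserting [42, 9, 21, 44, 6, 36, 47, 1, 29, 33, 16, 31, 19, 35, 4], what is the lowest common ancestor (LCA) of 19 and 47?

Tree insertion order: [42, 9, 21, 44, 6, 36, 47, 1, 29, 33, 16, 31, 19, 35, 4]
Tree (level-order array): [42, 9, 44, 6, 21, None, 47, 1, None, 16, 36, None, None, None, 4, None, 19, 29, None, None, None, None, None, None, 33, 31, 35]
In a BST, the LCA of p=19, q=47 is the first node v on the
root-to-leaf path with p <= v <= q (go left if both < v, right if both > v).
Walk from root:
  at 42: 19 <= 42 <= 47, this is the LCA
LCA = 42


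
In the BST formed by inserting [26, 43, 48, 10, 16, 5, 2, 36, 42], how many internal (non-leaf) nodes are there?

Tree built from: [26, 43, 48, 10, 16, 5, 2, 36, 42]
Tree (level-order array): [26, 10, 43, 5, 16, 36, 48, 2, None, None, None, None, 42]
Rule: An internal node has at least one child.
Per-node child counts:
  node 26: 2 child(ren)
  node 10: 2 child(ren)
  node 5: 1 child(ren)
  node 2: 0 child(ren)
  node 16: 0 child(ren)
  node 43: 2 child(ren)
  node 36: 1 child(ren)
  node 42: 0 child(ren)
  node 48: 0 child(ren)
Matching nodes: [26, 10, 5, 43, 36]
Count of internal (non-leaf) nodes: 5


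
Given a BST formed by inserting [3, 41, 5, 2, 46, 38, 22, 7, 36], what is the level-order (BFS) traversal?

Tree insertion order: [3, 41, 5, 2, 46, 38, 22, 7, 36]
Tree (level-order array): [3, 2, 41, None, None, 5, 46, None, 38, None, None, 22, None, 7, 36]
BFS from the root, enqueuing left then right child of each popped node:
  queue [3] -> pop 3, enqueue [2, 41], visited so far: [3]
  queue [2, 41] -> pop 2, enqueue [none], visited so far: [3, 2]
  queue [41] -> pop 41, enqueue [5, 46], visited so far: [3, 2, 41]
  queue [5, 46] -> pop 5, enqueue [38], visited so far: [3, 2, 41, 5]
  queue [46, 38] -> pop 46, enqueue [none], visited so far: [3, 2, 41, 5, 46]
  queue [38] -> pop 38, enqueue [22], visited so far: [3, 2, 41, 5, 46, 38]
  queue [22] -> pop 22, enqueue [7, 36], visited so far: [3, 2, 41, 5, 46, 38, 22]
  queue [7, 36] -> pop 7, enqueue [none], visited so far: [3, 2, 41, 5, 46, 38, 22, 7]
  queue [36] -> pop 36, enqueue [none], visited so far: [3, 2, 41, 5, 46, 38, 22, 7, 36]
Result: [3, 2, 41, 5, 46, 38, 22, 7, 36]


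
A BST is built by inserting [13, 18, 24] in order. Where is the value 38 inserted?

Starting tree (level order): [13, None, 18, None, 24]
Insertion path: 13 -> 18 -> 24
Result: insert 38 as right child of 24
Final tree (level order): [13, None, 18, None, 24, None, 38]


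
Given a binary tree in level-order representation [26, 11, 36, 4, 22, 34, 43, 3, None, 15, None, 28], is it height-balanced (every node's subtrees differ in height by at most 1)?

Tree (level-order array): [26, 11, 36, 4, 22, 34, 43, 3, None, 15, None, 28]
Definition: a tree is height-balanced if, at every node, |h(left) - h(right)| <= 1 (empty subtree has height -1).
Bottom-up per-node check:
  node 3: h_left=-1, h_right=-1, diff=0 [OK], height=0
  node 4: h_left=0, h_right=-1, diff=1 [OK], height=1
  node 15: h_left=-1, h_right=-1, diff=0 [OK], height=0
  node 22: h_left=0, h_right=-1, diff=1 [OK], height=1
  node 11: h_left=1, h_right=1, diff=0 [OK], height=2
  node 28: h_left=-1, h_right=-1, diff=0 [OK], height=0
  node 34: h_left=0, h_right=-1, diff=1 [OK], height=1
  node 43: h_left=-1, h_right=-1, diff=0 [OK], height=0
  node 36: h_left=1, h_right=0, diff=1 [OK], height=2
  node 26: h_left=2, h_right=2, diff=0 [OK], height=3
All nodes satisfy the balance condition.
Result: Balanced


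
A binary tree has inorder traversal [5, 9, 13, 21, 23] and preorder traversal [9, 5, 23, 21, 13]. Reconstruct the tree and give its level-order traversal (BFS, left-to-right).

Inorder:  [5, 9, 13, 21, 23]
Preorder: [9, 5, 23, 21, 13]
Algorithm: preorder visits root first, so consume preorder in order;
for each root, split the current inorder slice at that value into
left-subtree inorder and right-subtree inorder, then recurse.
Recursive splits:
  root=9; inorder splits into left=[5], right=[13, 21, 23]
  root=5; inorder splits into left=[], right=[]
  root=23; inorder splits into left=[13, 21], right=[]
  root=21; inorder splits into left=[13], right=[]
  root=13; inorder splits into left=[], right=[]
Reconstructed level-order: [9, 5, 23, 21, 13]


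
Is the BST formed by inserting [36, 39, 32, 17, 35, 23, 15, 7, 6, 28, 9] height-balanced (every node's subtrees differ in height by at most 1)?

Tree (level-order array): [36, 32, 39, 17, 35, None, None, 15, 23, None, None, 7, None, None, 28, 6, 9]
Definition: a tree is height-balanced if, at every node, |h(left) - h(right)| <= 1 (empty subtree has height -1).
Bottom-up per-node check:
  node 6: h_left=-1, h_right=-1, diff=0 [OK], height=0
  node 9: h_left=-1, h_right=-1, diff=0 [OK], height=0
  node 7: h_left=0, h_right=0, diff=0 [OK], height=1
  node 15: h_left=1, h_right=-1, diff=2 [FAIL (|1--1|=2 > 1)], height=2
  node 28: h_left=-1, h_right=-1, diff=0 [OK], height=0
  node 23: h_left=-1, h_right=0, diff=1 [OK], height=1
  node 17: h_left=2, h_right=1, diff=1 [OK], height=3
  node 35: h_left=-1, h_right=-1, diff=0 [OK], height=0
  node 32: h_left=3, h_right=0, diff=3 [FAIL (|3-0|=3 > 1)], height=4
  node 39: h_left=-1, h_right=-1, diff=0 [OK], height=0
  node 36: h_left=4, h_right=0, diff=4 [FAIL (|4-0|=4 > 1)], height=5
Node 15 violates the condition: |1 - -1| = 2 > 1.
Result: Not balanced


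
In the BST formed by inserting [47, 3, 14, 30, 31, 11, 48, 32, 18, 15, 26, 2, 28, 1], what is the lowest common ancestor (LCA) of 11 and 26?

Tree insertion order: [47, 3, 14, 30, 31, 11, 48, 32, 18, 15, 26, 2, 28, 1]
Tree (level-order array): [47, 3, 48, 2, 14, None, None, 1, None, 11, 30, None, None, None, None, 18, 31, 15, 26, None, 32, None, None, None, 28]
In a BST, the LCA of p=11, q=26 is the first node v on the
root-to-leaf path with p <= v <= q (go left if both < v, right if both > v).
Walk from root:
  at 47: both 11 and 26 < 47, go left
  at 3: both 11 and 26 > 3, go right
  at 14: 11 <= 14 <= 26, this is the LCA
LCA = 14


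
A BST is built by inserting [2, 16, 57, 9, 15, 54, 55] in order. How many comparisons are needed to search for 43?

Search path for 43: 2 -> 16 -> 57 -> 54
Found: False
Comparisons: 4


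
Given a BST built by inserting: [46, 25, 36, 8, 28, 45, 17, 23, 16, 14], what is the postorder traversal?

Tree insertion order: [46, 25, 36, 8, 28, 45, 17, 23, 16, 14]
Tree (level-order array): [46, 25, None, 8, 36, None, 17, 28, 45, 16, 23, None, None, None, None, 14]
Postorder traversal: [14, 16, 23, 17, 8, 28, 45, 36, 25, 46]


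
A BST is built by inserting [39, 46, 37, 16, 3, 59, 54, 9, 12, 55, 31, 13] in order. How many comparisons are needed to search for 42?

Search path for 42: 39 -> 46
Found: False
Comparisons: 2


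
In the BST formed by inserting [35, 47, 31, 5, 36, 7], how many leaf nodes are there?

Tree built from: [35, 47, 31, 5, 36, 7]
Tree (level-order array): [35, 31, 47, 5, None, 36, None, None, 7]
Rule: A leaf has 0 children.
Per-node child counts:
  node 35: 2 child(ren)
  node 31: 1 child(ren)
  node 5: 1 child(ren)
  node 7: 0 child(ren)
  node 47: 1 child(ren)
  node 36: 0 child(ren)
Matching nodes: [7, 36]
Count of leaf nodes: 2


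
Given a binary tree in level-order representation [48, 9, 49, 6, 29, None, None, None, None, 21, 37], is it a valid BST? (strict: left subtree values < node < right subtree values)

Level-order array: [48, 9, 49, 6, 29, None, None, None, None, 21, 37]
Validate using subtree bounds (lo, hi): at each node, require lo < value < hi,
then recurse left with hi=value and right with lo=value.
Preorder trace (stopping at first violation):
  at node 48 with bounds (-inf, +inf): OK
  at node 9 with bounds (-inf, 48): OK
  at node 6 with bounds (-inf, 9): OK
  at node 29 with bounds (9, 48): OK
  at node 21 with bounds (9, 29): OK
  at node 37 with bounds (29, 48): OK
  at node 49 with bounds (48, +inf): OK
No violation found at any node.
Result: Valid BST


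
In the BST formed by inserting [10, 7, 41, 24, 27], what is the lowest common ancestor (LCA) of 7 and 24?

Tree insertion order: [10, 7, 41, 24, 27]
Tree (level-order array): [10, 7, 41, None, None, 24, None, None, 27]
In a BST, the LCA of p=7, q=24 is the first node v on the
root-to-leaf path with p <= v <= q (go left if both < v, right if both > v).
Walk from root:
  at 10: 7 <= 10 <= 24, this is the LCA
LCA = 10


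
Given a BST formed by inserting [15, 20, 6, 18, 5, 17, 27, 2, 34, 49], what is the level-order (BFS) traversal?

Tree insertion order: [15, 20, 6, 18, 5, 17, 27, 2, 34, 49]
Tree (level-order array): [15, 6, 20, 5, None, 18, 27, 2, None, 17, None, None, 34, None, None, None, None, None, 49]
BFS from the root, enqueuing left then right child of each popped node:
  queue [15] -> pop 15, enqueue [6, 20], visited so far: [15]
  queue [6, 20] -> pop 6, enqueue [5], visited so far: [15, 6]
  queue [20, 5] -> pop 20, enqueue [18, 27], visited so far: [15, 6, 20]
  queue [5, 18, 27] -> pop 5, enqueue [2], visited so far: [15, 6, 20, 5]
  queue [18, 27, 2] -> pop 18, enqueue [17], visited so far: [15, 6, 20, 5, 18]
  queue [27, 2, 17] -> pop 27, enqueue [34], visited so far: [15, 6, 20, 5, 18, 27]
  queue [2, 17, 34] -> pop 2, enqueue [none], visited so far: [15, 6, 20, 5, 18, 27, 2]
  queue [17, 34] -> pop 17, enqueue [none], visited so far: [15, 6, 20, 5, 18, 27, 2, 17]
  queue [34] -> pop 34, enqueue [49], visited so far: [15, 6, 20, 5, 18, 27, 2, 17, 34]
  queue [49] -> pop 49, enqueue [none], visited so far: [15, 6, 20, 5, 18, 27, 2, 17, 34, 49]
Result: [15, 6, 20, 5, 18, 27, 2, 17, 34, 49]


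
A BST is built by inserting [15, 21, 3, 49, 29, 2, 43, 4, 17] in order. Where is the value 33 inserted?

Starting tree (level order): [15, 3, 21, 2, 4, 17, 49, None, None, None, None, None, None, 29, None, None, 43]
Insertion path: 15 -> 21 -> 49 -> 29 -> 43
Result: insert 33 as left child of 43
Final tree (level order): [15, 3, 21, 2, 4, 17, 49, None, None, None, None, None, None, 29, None, None, 43, 33]


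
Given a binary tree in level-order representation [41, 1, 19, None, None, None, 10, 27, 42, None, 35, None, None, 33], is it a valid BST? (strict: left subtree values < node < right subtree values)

Level-order array: [41, 1, 19, None, None, None, 10, 27, 42, None, 35, None, None, 33]
Validate using subtree bounds (lo, hi): at each node, require lo < value < hi,
then recurse left with hi=value and right with lo=value.
Preorder trace (stopping at first violation):
  at node 41 with bounds (-inf, +inf): OK
  at node 1 with bounds (-inf, 41): OK
  at node 19 with bounds (41, +inf): VIOLATION
Node 19 violates its bound: not (41 < 19 < +inf).
Result: Not a valid BST


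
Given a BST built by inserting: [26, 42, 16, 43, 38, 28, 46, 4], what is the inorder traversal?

Tree insertion order: [26, 42, 16, 43, 38, 28, 46, 4]
Tree (level-order array): [26, 16, 42, 4, None, 38, 43, None, None, 28, None, None, 46]
Inorder traversal: [4, 16, 26, 28, 38, 42, 43, 46]


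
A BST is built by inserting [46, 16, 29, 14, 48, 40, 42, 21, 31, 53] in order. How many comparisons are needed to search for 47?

Search path for 47: 46 -> 48
Found: False
Comparisons: 2


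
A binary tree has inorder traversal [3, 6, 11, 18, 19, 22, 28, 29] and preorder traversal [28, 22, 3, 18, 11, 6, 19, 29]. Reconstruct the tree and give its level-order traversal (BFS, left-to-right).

Inorder:  [3, 6, 11, 18, 19, 22, 28, 29]
Preorder: [28, 22, 3, 18, 11, 6, 19, 29]
Algorithm: preorder visits root first, so consume preorder in order;
for each root, split the current inorder slice at that value into
left-subtree inorder and right-subtree inorder, then recurse.
Recursive splits:
  root=28; inorder splits into left=[3, 6, 11, 18, 19, 22], right=[29]
  root=22; inorder splits into left=[3, 6, 11, 18, 19], right=[]
  root=3; inorder splits into left=[], right=[6, 11, 18, 19]
  root=18; inorder splits into left=[6, 11], right=[19]
  root=11; inorder splits into left=[6], right=[]
  root=6; inorder splits into left=[], right=[]
  root=19; inorder splits into left=[], right=[]
  root=29; inorder splits into left=[], right=[]
Reconstructed level-order: [28, 22, 29, 3, 18, 11, 19, 6]


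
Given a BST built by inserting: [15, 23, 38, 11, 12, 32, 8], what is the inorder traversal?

Tree insertion order: [15, 23, 38, 11, 12, 32, 8]
Tree (level-order array): [15, 11, 23, 8, 12, None, 38, None, None, None, None, 32]
Inorder traversal: [8, 11, 12, 15, 23, 32, 38]


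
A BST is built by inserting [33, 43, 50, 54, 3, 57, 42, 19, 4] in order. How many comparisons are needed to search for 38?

Search path for 38: 33 -> 43 -> 42
Found: False
Comparisons: 3


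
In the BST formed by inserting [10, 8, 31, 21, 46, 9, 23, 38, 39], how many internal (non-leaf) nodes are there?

Tree built from: [10, 8, 31, 21, 46, 9, 23, 38, 39]
Tree (level-order array): [10, 8, 31, None, 9, 21, 46, None, None, None, 23, 38, None, None, None, None, 39]
Rule: An internal node has at least one child.
Per-node child counts:
  node 10: 2 child(ren)
  node 8: 1 child(ren)
  node 9: 0 child(ren)
  node 31: 2 child(ren)
  node 21: 1 child(ren)
  node 23: 0 child(ren)
  node 46: 1 child(ren)
  node 38: 1 child(ren)
  node 39: 0 child(ren)
Matching nodes: [10, 8, 31, 21, 46, 38]
Count of internal (non-leaf) nodes: 6


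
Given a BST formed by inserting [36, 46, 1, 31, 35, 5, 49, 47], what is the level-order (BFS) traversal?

Tree insertion order: [36, 46, 1, 31, 35, 5, 49, 47]
Tree (level-order array): [36, 1, 46, None, 31, None, 49, 5, 35, 47]
BFS from the root, enqueuing left then right child of each popped node:
  queue [36] -> pop 36, enqueue [1, 46], visited so far: [36]
  queue [1, 46] -> pop 1, enqueue [31], visited so far: [36, 1]
  queue [46, 31] -> pop 46, enqueue [49], visited so far: [36, 1, 46]
  queue [31, 49] -> pop 31, enqueue [5, 35], visited so far: [36, 1, 46, 31]
  queue [49, 5, 35] -> pop 49, enqueue [47], visited so far: [36, 1, 46, 31, 49]
  queue [5, 35, 47] -> pop 5, enqueue [none], visited so far: [36, 1, 46, 31, 49, 5]
  queue [35, 47] -> pop 35, enqueue [none], visited so far: [36, 1, 46, 31, 49, 5, 35]
  queue [47] -> pop 47, enqueue [none], visited so far: [36, 1, 46, 31, 49, 5, 35, 47]
Result: [36, 1, 46, 31, 49, 5, 35, 47]


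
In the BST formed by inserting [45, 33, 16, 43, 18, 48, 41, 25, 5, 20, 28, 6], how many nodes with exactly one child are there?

Tree built from: [45, 33, 16, 43, 18, 48, 41, 25, 5, 20, 28, 6]
Tree (level-order array): [45, 33, 48, 16, 43, None, None, 5, 18, 41, None, None, 6, None, 25, None, None, None, None, 20, 28]
Rule: These are nodes with exactly 1 non-null child.
Per-node child counts:
  node 45: 2 child(ren)
  node 33: 2 child(ren)
  node 16: 2 child(ren)
  node 5: 1 child(ren)
  node 6: 0 child(ren)
  node 18: 1 child(ren)
  node 25: 2 child(ren)
  node 20: 0 child(ren)
  node 28: 0 child(ren)
  node 43: 1 child(ren)
  node 41: 0 child(ren)
  node 48: 0 child(ren)
Matching nodes: [5, 18, 43]
Count of nodes with exactly one child: 3
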